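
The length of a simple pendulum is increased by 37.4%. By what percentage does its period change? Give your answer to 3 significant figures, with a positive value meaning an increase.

17.2%

T ∝ √L, so T'/T = √(1.374) = 1.172.
Percentage change in T = (1.172 − 1) × 100% = 17.2%.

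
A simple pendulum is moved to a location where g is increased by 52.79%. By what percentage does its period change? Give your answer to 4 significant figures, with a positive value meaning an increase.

T ∝ 1/√g, so T'/T = 1/√(1.5279) = 0.80901.
Percentage change in T = (0.80901 − 1) × 100% = -19.10%.

-19.10%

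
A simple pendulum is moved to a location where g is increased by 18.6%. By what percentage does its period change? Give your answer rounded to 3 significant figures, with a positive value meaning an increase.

-8.18%

T ∝ 1/√g, so T'/T = 1/√(1.186) = 0.9182.
Percentage change in T = (0.9182 − 1) × 100% = -8.18%.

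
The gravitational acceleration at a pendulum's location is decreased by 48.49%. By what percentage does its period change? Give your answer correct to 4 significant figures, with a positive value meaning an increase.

39.33%

T ∝ 1/√g, so T'/T = 1/√(0.51510) = 1.3933.
Percentage change in T = (1.3933 − 1) × 100% = 39.33%.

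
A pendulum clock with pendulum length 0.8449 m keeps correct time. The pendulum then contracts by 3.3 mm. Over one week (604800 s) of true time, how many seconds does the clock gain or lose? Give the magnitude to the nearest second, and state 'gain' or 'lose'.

T ∝ √L, so T'/T = √(0.84160/0.8449) = 0.998045.
In 604800 s of true time the clock registers 604800/0.998045 = 605984.6 s, so it gains 1185 s.

gain 1185 s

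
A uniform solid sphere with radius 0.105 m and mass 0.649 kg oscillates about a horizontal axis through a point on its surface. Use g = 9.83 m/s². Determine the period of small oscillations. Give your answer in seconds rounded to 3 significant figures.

I_cm = (2/5)mr² = 0.002862 kg·m². The pivot is at distance d = 0.105 m from the centre of mass.
By the parallel-axis theorem, I = I_cm + md² = 0.002862 + 0.007155 = 0.01002 kg·m².
T = 2π√(I/(mgd)) = 2π√(0.01002/(0.649 × 9.83 × 0.105)) = 0.768 s.

0.768 s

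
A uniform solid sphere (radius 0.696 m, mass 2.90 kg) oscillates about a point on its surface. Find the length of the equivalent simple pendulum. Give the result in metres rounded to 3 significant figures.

0.974 m

The equivalent simple-pendulum length is L_eq = I/(md), where I is about the pivot and d = 0.6960 m.
I_cm = (2/5)mR² = 0.5619 kg·m², so I = I_cm + md² = 0.5619 + 1.405 = 1.967 kg·m².
L_eq = 1.967/(2.90 × 0.6960) = 0.974 m.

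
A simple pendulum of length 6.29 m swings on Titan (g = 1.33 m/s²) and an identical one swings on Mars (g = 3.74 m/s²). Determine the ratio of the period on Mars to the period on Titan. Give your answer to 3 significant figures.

T ∝ 1/√g, so T₂/T₁ = √(g₁/g₂) = √(1.33/3.74) = 0.596.

0.596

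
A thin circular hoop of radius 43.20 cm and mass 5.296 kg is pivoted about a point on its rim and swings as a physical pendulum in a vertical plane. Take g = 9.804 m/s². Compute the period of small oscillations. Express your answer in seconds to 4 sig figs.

1.865 s

I_cm = mr² = 0.98836 kg·m². The pivot is at distance d = 0.4320 m from the centre of mass.
By the parallel-axis theorem, I = I_cm + md² = 0.98836 + 0.98836 = 1.9767 kg·m².
T = 2π√(I/(mgd)) = 2π√(1.9767/(5.296 × 9.804 × 0.4320)) = 1.865 s.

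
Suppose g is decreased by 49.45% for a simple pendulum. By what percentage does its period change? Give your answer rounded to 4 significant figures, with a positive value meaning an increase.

T ∝ 1/√g, so T'/T = 1/√(0.50550) = 1.4065.
Percentage change in T = (1.4065 − 1) × 100% = 40.65%.

40.65%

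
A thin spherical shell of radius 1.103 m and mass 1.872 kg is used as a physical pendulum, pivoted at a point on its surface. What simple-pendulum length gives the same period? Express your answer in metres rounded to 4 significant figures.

The equivalent simple-pendulum length is L_eq = I/(md), where I is about the pivot and d = 1.1030 m.
I_cm = (2/3)mR² = 1.5183 kg·m², so I = I_cm + md² = 1.5183 + 2.2775 = 3.7958 kg·m².
L_eq = 3.7958/(1.872 × 1.1030) = 1.838 m.

1.838 m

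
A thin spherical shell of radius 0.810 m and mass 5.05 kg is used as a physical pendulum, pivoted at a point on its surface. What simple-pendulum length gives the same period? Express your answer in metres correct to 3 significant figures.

1.35 m

The equivalent simple-pendulum length is L_eq = I/(md), where I is about the pivot and d = 0.8100 m.
I_cm = (2/3)mR² = 2.209 kg·m², so I = I_cm + md² = 2.209 + 3.313 = 5.522 kg·m².
L_eq = 5.522/(5.05 × 0.8100) = 1.35 m.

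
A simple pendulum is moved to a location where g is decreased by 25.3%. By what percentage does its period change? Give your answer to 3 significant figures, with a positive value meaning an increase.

15.7%

T ∝ 1/√g, so T'/T = 1/√(0.7470) = 1.157.
Percentage change in T = (1.157 − 1) × 100% = 15.7%.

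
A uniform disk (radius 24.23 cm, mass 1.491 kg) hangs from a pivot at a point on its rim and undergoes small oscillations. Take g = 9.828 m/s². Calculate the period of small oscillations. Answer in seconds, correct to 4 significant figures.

I_cm = ½mr² = 0.043768 kg·m². The pivot is at distance d = 0.2423 m from the centre of mass.
By the parallel-axis theorem, I = I_cm + md² = 0.043768 + 0.087536 = 0.13130 kg·m².
T = 2π√(I/(mgd)) = 2π√(0.13130/(1.491 × 9.828 × 0.2423)) = 1.208 s.

1.208 s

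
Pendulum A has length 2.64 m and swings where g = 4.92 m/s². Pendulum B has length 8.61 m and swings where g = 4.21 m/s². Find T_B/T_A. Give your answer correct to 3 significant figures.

1.95

T = 2π√(L/g), so T_B/T_A = √((L_B/g_B)/(L_A/g_A)) = √((8.61/4.21)/(2.64/4.92)) = 1.95.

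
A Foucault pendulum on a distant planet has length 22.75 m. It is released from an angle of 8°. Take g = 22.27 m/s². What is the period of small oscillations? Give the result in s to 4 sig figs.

T = 2π√(L/g) = 2π√(22.75/22.27) = 2π × 1.0107 = 6.351 s.

6.351 s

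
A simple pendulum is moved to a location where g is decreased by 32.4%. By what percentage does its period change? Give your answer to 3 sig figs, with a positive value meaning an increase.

21.6%

T ∝ 1/√g, so T'/T = 1/√(0.6760) = 1.216.
Percentage change in T = (1.216 − 1) × 100% = 21.6%.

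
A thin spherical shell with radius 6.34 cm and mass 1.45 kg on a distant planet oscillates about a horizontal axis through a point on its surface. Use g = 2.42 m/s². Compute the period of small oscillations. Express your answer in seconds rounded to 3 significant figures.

1.31 s

I_cm = (2/3)mr² = 0.003886 kg·m². The pivot is at distance d = 0.0634 m from the centre of mass.
By the parallel-axis theorem, I = I_cm + md² = 0.003886 + 0.005828 = 0.009714 kg·m².
T = 2π√(I/(mgd)) = 2π√(0.009714/(1.45 × 2.42 × 0.0634)) = 1.31 s.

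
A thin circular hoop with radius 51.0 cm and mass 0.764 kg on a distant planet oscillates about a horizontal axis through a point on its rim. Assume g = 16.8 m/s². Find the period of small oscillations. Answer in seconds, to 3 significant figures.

1.55 s

I_cm = mr² = 0.1987 kg·m². The pivot is at distance d = 0.510 m from the centre of mass.
By the parallel-axis theorem, I = I_cm + md² = 0.1987 + 0.1987 = 0.3974 kg·m².
T = 2π√(I/(mgd)) = 2π√(0.3974/(0.764 × 16.8 × 0.510)) = 1.55 s.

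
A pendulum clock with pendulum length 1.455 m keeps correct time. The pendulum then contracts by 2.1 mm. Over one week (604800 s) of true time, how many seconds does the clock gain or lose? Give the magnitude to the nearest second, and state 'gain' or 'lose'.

gain 437 s

T ∝ √L, so T'/T = √(1.45290/1.455) = 0.999278.
In 604800 s of true time the clock registers 604800/0.999278 = 605236.9 s, so it gains 437 s.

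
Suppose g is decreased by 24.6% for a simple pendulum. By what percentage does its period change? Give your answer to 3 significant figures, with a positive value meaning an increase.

T ∝ 1/√g, so T'/T = 1/√(0.7540) = 1.152.
Percentage change in T = (1.152 − 1) × 100% = 15.2%.

15.2%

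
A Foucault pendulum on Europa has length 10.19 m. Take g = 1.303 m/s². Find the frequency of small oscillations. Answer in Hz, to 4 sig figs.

0.05691 Hz

T = 2π√(L/g) = 2π√(10.19/1.303) = 17.571 s, so f = 1/T = 0.05691 Hz.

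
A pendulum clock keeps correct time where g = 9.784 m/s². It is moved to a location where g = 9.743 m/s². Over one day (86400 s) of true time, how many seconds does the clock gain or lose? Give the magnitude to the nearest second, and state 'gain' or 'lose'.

The clock's period scales as T ∝ 1/√g, so T'/T = √(9.784/9.743) = 1.00210.
In 86400 s of true time the clock registers 86400/1.00210 = 86218.8 s, so it loses 181 s.

lose 181 s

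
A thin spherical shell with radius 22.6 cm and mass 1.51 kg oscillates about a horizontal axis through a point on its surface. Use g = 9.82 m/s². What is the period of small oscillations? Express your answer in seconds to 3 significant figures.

I_cm = (2/3)mr² = 0.05142 kg·m². The pivot is at distance d = 0.226 m from the centre of mass.
By the parallel-axis theorem, I = I_cm + md² = 0.05142 + 0.07712 = 0.1285 kg·m².
T = 2π√(I/(mgd)) = 2π√(0.1285/(1.51 × 9.82 × 0.226)) = 1.23 s.

1.23 s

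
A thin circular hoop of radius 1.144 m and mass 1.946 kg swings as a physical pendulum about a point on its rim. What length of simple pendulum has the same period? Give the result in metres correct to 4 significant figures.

2.288 m

The equivalent simple-pendulum length is L_eq = I/(md), where I is about the pivot and d = 1.1440 m.
I_cm = mR² = 2.5468 kg·m², so I = I_cm + md² = 2.5468 + 2.5468 = 5.0936 kg·m².
L_eq = 5.0936/(1.946 × 1.1440) = 2.288 m.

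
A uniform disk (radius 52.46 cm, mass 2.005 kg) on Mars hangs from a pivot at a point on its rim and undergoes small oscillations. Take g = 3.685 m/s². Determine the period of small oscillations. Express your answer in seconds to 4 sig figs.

2.903 s

I_cm = ½mr² = 0.27589 kg·m². The pivot is at distance d = 0.5246 m from the centre of mass.
By the parallel-axis theorem, I = I_cm + md² = 0.27589 + 0.55179 = 0.82768 kg·m².
T = 2π√(I/(mgd)) = 2π√(0.82768/(2.005 × 3.685 × 0.5246)) = 2.903 s.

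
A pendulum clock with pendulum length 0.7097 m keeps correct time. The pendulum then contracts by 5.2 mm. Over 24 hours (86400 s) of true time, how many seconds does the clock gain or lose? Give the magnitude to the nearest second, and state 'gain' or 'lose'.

T ∝ √L, so T'/T = √(0.70450/0.7097) = 0.996330.
In 86400 s of true time the clock registers 86400/0.996330 = 86718.3 s, so it gains 318 s.

gain 318 s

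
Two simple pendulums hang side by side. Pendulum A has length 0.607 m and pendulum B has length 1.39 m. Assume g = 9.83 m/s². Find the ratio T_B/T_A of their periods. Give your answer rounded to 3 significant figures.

T ∝ √L, so T_B/T_A = √(L_B/L_A) = √(1.39/0.607) = 1.51.

1.51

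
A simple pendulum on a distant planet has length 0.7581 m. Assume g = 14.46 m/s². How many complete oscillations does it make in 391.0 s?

271

T = 2π√(L/g) = 2π√(0.7581/14.46) = 1.4387 s.
Number of complete oscillations = ⌊391.0/1.4387⌋ = ⌊271.78⌋ = 271.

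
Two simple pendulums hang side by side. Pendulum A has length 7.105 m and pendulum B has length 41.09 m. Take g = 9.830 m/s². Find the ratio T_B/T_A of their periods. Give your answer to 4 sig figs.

2.405

T ∝ √L, so T_B/T_A = √(L_B/L_A) = √(41.09/7.105) = 2.405.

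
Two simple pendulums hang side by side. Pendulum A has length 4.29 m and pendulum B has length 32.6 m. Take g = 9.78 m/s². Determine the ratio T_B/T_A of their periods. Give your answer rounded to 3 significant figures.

2.76

T ∝ √L, so T_B/T_A = √(L_B/L_A) = √(32.6/4.29) = 2.76.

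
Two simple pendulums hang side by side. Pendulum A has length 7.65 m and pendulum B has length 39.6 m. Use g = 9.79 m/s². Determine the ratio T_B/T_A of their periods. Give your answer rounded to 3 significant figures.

2.28

T ∝ √L, so T_B/T_A = √(L_B/L_A) = √(39.6/7.65) = 2.28.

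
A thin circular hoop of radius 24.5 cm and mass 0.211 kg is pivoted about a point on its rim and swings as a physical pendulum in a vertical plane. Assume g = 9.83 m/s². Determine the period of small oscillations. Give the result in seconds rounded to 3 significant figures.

I_cm = mr² = 0.01267 kg·m². The pivot is at distance d = 0.245 m from the centre of mass.
By the parallel-axis theorem, I = I_cm + md² = 0.01267 + 0.01267 = 0.02533 kg·m².
T = 2π√(I/(mgd)) = 2π√(0.02533/(0.211 × 9.83 × 0.245)) = 1.40 s.

1.40 s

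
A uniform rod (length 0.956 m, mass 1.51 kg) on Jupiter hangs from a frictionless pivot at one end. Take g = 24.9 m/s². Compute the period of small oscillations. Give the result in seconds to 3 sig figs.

For a physical pendulum T = 2π√(I/(mgd)), with d = 0.4780 m from pivot to centre of mass.
I_cm = mL²/12 = 1.51 × 0.956²/12 = 0.1150 kg·m²; I = I_cm + md² = 0.1150 + 1.51 × 0.4780² = 0.4600 kg·m².
T = 2π√(0.4600/(1.51 × 24.9 × 0.4780)) = 1.01 s.

1.01 s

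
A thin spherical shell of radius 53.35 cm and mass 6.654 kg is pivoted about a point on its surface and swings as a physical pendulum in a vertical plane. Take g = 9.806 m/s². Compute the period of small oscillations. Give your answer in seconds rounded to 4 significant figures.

I_cm = (2/3)mr² = 1.2626 kg·m². The pivot is at distance d = 0.5335 m from the centre of mass.
By the parallel-axis theorem, I = I_cm + md² = 1.2626 + 1.8939 = 3.1565 kg·m².
T = 2π√(I/(mgd)) = 2π√(3.1565/(6.654 × 9.806 × 0.5335)) = 1.892 s.

1.892 s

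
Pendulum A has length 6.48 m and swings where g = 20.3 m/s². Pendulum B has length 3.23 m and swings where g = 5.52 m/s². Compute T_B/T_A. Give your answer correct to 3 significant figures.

T = 2π√(L/g), so T_B/T_A = √((L_B/g_B)/(L_A/g_A)) = √((3.23/5.52)/(6.48/20.3)) = 1.35.

1.35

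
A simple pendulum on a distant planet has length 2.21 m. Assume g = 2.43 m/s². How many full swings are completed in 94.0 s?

T = 2π√(L/g) = 2π√(2.21/2.43) = 5.992 s.
Number of complete oscillations = ⌊94.0/5.992⌋ = ⌊15.69⌋ = 15.

15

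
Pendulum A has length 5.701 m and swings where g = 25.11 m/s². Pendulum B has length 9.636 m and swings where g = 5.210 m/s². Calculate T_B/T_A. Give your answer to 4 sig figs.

2.854

T = 2π√(L/g), so T_B/T_A = √((L_B/g_B)/(L_A/g_A)) = √((9.636/5.210)/(5.701/25.11)) = 2.854.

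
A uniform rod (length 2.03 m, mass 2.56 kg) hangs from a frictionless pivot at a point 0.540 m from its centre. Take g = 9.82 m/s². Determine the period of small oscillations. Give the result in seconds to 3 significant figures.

2.17 s

For a physical pendulum T = 2π√(I/(mgd)), with d = 0.5400 m from pivot to centre of mass.
I_cm = mL²/12 = 2.56 × 2.03²/12 = 0.8791 kg·m²; I = I_cm + md² = 0.8791 + 2.56 × 0.5400² = 1.626 kg·m².
T = 2π√(1.626/(2.56 × 9.82 × 0.5400)) = 2.17 s.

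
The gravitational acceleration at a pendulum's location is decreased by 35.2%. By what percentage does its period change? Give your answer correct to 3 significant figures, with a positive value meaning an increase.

T ∝ 1/√g, so T'/T = 1/√(0.6480) = 1.242.
Percentage change in T = (1.242 − 1) × 100% = 24.2%.

24.2%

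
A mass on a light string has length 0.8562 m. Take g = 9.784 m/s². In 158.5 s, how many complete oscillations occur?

85

T = 2π√(L/g) = 2π√(0.8562/9.784) = 1.8587 s.
Number of complete oscillations = ⌊158.5/1.8587⌋ = ⌊85.275⌋ = 85.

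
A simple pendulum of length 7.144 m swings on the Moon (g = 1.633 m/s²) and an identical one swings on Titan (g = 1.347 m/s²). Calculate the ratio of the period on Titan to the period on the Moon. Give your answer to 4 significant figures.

1.101

T ∝ 1/√g, so T₂/T₁ = √(g₁/g₂) = √(1.633/1.347) = 1.101.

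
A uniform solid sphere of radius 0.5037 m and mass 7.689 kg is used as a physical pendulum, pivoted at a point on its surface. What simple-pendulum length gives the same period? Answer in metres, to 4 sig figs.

0.7052 m

The equivalent simple-pendulum length is L_eq = I/(md), where I is about the pivot and d = 0.50370 m.
I_cm = (2/5)mR² = 0.78032 kg·m², so I = I_cm + md² = 0.78032 + 1.9508 = 2.7311 kg·m².
L_eq = 2.7311/(7.689 × 0.50370) = 0.7052 m.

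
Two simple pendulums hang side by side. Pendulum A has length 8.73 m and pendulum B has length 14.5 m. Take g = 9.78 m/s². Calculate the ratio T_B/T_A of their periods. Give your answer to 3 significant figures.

1.29

T ∝ √L, so T_B/T_A = √(L_B/L_A) = √(14.5/8.73) = 1.29.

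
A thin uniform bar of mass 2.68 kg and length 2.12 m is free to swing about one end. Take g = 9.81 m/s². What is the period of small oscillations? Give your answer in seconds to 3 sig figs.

For a physical pendulum T = 2π√(I/(mgd)), with d = 1.060 m from pivot to centre of mass.
I_cm = mL²/12 = 2.68 × 2.12²/12 = 1.004 kg·m²; I = I_cm + md² = 1.004 + 2.68 × 1.060² = 4.015 kg·m².
T = 2π√(4.015/(2.68 × 9.81 × 1.060)) = 2.38 s.

2.38 s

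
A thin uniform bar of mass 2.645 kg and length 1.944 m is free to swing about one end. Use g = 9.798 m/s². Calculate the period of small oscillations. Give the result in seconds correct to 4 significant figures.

For a physical pendulum T = 2π√(I/(mgd)), with d = 0.97200 m from pivot to centre of mass.
I_cm = mL²/12 = 2.645 × 1.944²/12 = 0.83298 kg·m²; I = I_cm + md² = 0.83298 + 2.645 × 0.97200² = 3.3319 kg·m².
T = 2π√(3.3319/(2.645 × 9.798 × 0.97200)) = 2.285 s.

2.285 s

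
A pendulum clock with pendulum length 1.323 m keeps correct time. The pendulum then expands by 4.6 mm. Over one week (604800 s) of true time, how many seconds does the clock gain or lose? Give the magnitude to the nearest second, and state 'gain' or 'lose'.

T ∝ √L, so T'/T = √(1.32760/1.323) = 1.00174.
In 604800 s of true time the clock registers 604800/1.00174 = 603751.3 s, so it loses 1049 s.

lose 1049 s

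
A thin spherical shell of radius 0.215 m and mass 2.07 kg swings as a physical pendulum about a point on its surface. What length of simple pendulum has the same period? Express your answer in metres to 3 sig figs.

The equivalent simple-pendulum length is L_eq = I/(md), where I is about the pivot and d = 0.2150 m.
I_cm = (2/3)mR² = 0.06379 kg·m², so I = I_cm + md² = 0.06379 + 0.09569 = 0.1595 kg·m².
L_eq = 0.1595/(2.07 × 0.2150) = 0.358 m.

0.358 m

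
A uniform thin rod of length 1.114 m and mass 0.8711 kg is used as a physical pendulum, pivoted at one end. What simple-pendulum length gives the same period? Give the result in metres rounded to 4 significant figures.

0.7427 m

The equivalent simple-pendulum length is L_eq = I/(md), where I is about the pivot and d = 0.55700 m.
I_cm = (1/12)mL² = 0.090086 kg·m², so I = I_cm + md² = 0.090086 + 0.27026 = 0.36034 kg·m².
L_eq = 0.36034/(0.8711 × 0.55700) = 0.7427 m.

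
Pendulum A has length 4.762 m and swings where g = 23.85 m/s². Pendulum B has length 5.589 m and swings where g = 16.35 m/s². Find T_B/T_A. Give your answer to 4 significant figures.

1.308

T = 2π√(L/g), so T_B/T_A = √((L_B/g_B)/(L_A/g_A)) = √((5.589/16.35)/(4.762/23.85)) = 1.308.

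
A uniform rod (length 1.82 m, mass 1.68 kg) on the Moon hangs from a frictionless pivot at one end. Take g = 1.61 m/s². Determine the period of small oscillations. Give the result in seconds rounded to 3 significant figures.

For a physical pendulum T = 2π√(I/(mgd)), with d = 0.9100 m from pivot to centre of mass.
I_cm = mL²/12 = 1.68 × 1.82²/12 = 0.4637 kg·m²; I = I_cm + md² = 0.4637 + 1.68 × 0.9100² = 1.855 kg·m².
T = 2π√(1.855/(1.68 × 1.61 × 0.9100)) = 5.45 s.

5.45 s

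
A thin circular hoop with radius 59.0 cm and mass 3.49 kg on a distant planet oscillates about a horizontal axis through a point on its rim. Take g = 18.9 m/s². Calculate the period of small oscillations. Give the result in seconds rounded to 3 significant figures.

1.57 s

I_cm = mr² = 1.215 kg·m². The pivot is at distance d = 0.590 m from the centre of mass.
By the parallel-axis theorem, I = I_cm + md² = 1.215 + 1.215 = 2.430 kg·m².
T = 2π√(I/(mgd)) = 2π√(2.430/(3.49 × 18.9 × 0.590)) = 1.57 s.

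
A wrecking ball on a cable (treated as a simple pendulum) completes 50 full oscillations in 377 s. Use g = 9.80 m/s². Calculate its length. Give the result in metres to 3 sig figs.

14.1 m

T = 377/50 = 7.540 s.
From T = 2π√(L/g), L = gT²/(4π²) = 9.80 × 7.540²/(4π²) = 14.1 m.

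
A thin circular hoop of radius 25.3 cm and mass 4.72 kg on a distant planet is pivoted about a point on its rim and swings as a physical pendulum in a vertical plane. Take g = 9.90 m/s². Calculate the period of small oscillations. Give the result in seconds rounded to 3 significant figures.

1.42 s

I_cm = mr² = 0.3021 kg·m². The pivot is at distance d = 0.253 m from the centre of mass.
By the parallel-axis theorem, I = I_cm + md² = 0.3021 + 0.3021 = 0.6042 kg·m².
T = 2π√(I/(mgd)) = 2π√(0.6042/(4.72 × 9.90 × 0.253)) = 1.42 s.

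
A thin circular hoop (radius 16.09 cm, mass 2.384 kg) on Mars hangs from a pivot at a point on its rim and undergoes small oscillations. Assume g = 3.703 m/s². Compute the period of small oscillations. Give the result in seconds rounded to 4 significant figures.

1.852 s

I_cm = mr² = 0.061719 kg·m². The pivot is at distance d = 0.1609 m from the centre of mass.
By the parallel-axis theorem, I = I_cm + md² = 0.061719 + 0.061719 = 0.12344 kg·m².
T = 2π√(I/(mgd)) = 2π√(0.12344/(2.384 × 3.703 × 0.1609)) = 1.852 s.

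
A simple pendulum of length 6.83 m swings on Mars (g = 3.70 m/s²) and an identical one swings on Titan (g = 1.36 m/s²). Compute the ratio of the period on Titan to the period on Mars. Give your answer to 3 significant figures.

1.65

T ∝ 1/√g, so T₂/T₁ = √(g₁/g₂) = √(3.70/1.36) = 1.65.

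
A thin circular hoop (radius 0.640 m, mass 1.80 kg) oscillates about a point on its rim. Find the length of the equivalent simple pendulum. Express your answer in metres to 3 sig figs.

The equivalent simple-pendulum length is L_eq = I/(md), where I is about the pivot and d = 0.6400 m.
I_cm = mR² = 0.7373 kg·m², so I = I_cm + md² = 0.7373 + 0.7373 = 1.475 kg·m².
L_eq = 1.475/(1.80 × 0.6400) = 1.28 m.

1.28 m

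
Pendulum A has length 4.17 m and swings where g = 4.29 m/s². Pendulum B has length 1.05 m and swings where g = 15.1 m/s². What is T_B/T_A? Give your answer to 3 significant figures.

T = 2π√(L/g), so T_B/T_A = √((L_B/g_B)/(L_A/g_A)) = √((1.05/15.1)/(4.17/4.29)) = 0.267.

0.267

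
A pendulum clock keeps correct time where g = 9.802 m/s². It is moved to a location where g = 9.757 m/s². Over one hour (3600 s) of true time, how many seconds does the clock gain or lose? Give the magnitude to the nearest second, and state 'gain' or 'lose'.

lose 8 s

The clock's period scales as T ∝ 1/√g, so T'/T = √(9.802/9.757) = 1.00230.
In 3600 s of true time the clock registers 3600/1.00230 = 3591.7 s, so it loses 8 s.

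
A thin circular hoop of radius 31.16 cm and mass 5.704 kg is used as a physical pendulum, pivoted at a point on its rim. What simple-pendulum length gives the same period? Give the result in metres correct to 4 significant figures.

The equivalent simple-pendulum length is L_eq = I/(md), where I is about the pivot and d = 0.31160 m.
I_cm = mR² = 0.55383 kg·m², so I = I_cm + md² = 0.55383 + 0.55383 = 1.1077 kg·m².
L_eq = 1.1077/(5.704 × 0.31160) = 0.6232 m.

0.6232 m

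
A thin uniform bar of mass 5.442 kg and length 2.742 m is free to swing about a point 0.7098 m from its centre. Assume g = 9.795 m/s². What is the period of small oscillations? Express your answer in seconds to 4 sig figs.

For a physical pendulum T = 2π√(I/(mgd)), with d = 0.70980 m from pivot to centre of mass.
I_cm = mL²/12 = 5.442 × 2.742²/12 = 3.4097 kg·m²; I = I_cm + md² = 3.4097 + 5.442 × 0.70980² = 6.1514 kg·m².
T = 2π√(6.1514/(5.442 × 9.795 × 0.70980)) = 2.533 s.

2.533 s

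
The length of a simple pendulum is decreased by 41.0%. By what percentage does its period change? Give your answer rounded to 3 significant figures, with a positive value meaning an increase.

-23.2%

T ∝ √L, so T'/T = √(0.5900) = 0.7681.
Percentage change in T = (0.7681 − 1) × 100% = -23.2%.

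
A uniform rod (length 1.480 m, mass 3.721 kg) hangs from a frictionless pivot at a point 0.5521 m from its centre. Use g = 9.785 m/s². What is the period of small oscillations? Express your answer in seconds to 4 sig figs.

For a physical pendulum T = 2π√(I/(mgd)), with d = 0.55210 m from pivot to centre of mass.
I_cm = mL²/12 = 3.721 × 1.480²/12 = 0.67921 kg·m²; I = I_cm + md² = 0.67921 + 3.721 × 0.55210² = 1.8134 kg·m².
T = 2π√(1.8134/(3.721 × 9.785 × 0.55210)) = 1.887 s.

1.887 s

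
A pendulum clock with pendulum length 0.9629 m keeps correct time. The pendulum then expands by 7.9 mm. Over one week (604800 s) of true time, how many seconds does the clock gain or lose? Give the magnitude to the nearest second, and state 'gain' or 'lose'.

lose 2466 s

T ∝ √L, so T'/T = √(0.97080/0.9629) = 1.00409.
In 604800 s of true time the clock registers 604800/1.00409 = 602334.2 s, so it loses 2466 s.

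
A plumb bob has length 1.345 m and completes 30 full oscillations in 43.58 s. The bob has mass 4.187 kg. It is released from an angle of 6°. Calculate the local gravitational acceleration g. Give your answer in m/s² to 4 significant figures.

25.16 m/s²

T = 43.58/30 = 1.4527 s.
From T = 2π√(L/g), g = 4π²L/T² = 4π² × 1.345/1.4527² = 25.16 m/s².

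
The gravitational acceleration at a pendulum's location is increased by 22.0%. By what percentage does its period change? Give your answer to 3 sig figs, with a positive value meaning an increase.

T ∝ 1/√g, so T'/T = 1/√(1.220) = 0.9054.
Percentage change in T = (0.9054 − 1) × 100% = -9.46%.

-9.46%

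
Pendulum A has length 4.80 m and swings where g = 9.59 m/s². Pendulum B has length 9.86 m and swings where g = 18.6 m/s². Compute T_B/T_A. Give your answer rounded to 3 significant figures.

1.03

T = 2π√(L/g), so T_B/T_A = √((L_B/g_B)/(L_A/g_A)) = √((9.86/18.6)/(4.80/9.59)) = 1.03.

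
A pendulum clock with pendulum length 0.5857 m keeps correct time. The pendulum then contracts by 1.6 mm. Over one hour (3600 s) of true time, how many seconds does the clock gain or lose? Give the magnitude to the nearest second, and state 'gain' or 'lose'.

T ∝ √L, so T'/T = √(0.58410/0.5857) = 0.998633.
In 3600 s of true time the clock registers 3600/0.998633 = 3604.9 s, so it gains 5 s.

gain 5 s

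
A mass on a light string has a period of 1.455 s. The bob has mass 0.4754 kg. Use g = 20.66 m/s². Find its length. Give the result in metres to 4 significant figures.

From T = 2π√(L/g), L = gT²/(4π²) = 20.66 × 1.4550²/(4π²) = 1.108 m.

1.108 m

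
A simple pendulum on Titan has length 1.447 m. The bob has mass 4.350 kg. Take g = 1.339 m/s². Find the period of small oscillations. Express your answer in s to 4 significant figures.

T = 2π√(L/g) = 2π√(1.447/1.339) = 2π × 1.0395 = 6.532 s.

6.532 s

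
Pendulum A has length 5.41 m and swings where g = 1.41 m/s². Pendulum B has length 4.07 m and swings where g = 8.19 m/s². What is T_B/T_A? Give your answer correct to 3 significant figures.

0.360

T = 2π√(L/g), so T_B/T_A = √((L_B/g_B)/(L_A/g_A)) = √((4.07/8.19)/(5.41/1.41)) = 0.360.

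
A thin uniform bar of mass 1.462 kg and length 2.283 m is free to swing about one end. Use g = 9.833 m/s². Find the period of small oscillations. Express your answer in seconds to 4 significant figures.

2.472 s

For a physical pendulum T = 2π√(I/(mgd)), with d = 1.1415 m from pivot to centre of mass.
I_cm = mL²/12 = 1.462 × 2.283²/12 = 0.63501 kg·m²; I = I_cm + md² = 0.63501 + 1.462 × 1.1415² = 2.5400 kg·m².
T = 2π√(2.5400/(1.462 × 9.833 × 1.1415)) = 2.472 s.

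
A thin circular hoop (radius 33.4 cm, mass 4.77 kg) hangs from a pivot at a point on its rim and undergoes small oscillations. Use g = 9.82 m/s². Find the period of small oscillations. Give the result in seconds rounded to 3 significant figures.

I_cm = mr² = 0.5321 kg·m². The pivot is at distance d = 0.334 m from the centre of mass.
By the parallel-axis theorem, I = I_cm + md² = 0.5321 + 0.5321 = 1.064 kg·m².
T = 2π√(I/(mgd)) = 2π√(1.064/(4.77 × 9.82 × 0.334)) = 1.64 s.

1.64 s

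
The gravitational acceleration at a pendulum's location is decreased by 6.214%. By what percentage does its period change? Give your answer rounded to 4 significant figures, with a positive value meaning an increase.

T ∝ 1/√g, so T'/T = 1/√(0.93786) = 1.0326.
Percentage change in T = (1.0326 − 1) × 100% = 3.260%.

3.260%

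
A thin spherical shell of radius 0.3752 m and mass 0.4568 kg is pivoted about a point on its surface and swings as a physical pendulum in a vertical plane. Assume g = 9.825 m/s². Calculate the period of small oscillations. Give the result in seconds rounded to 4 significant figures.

1.585 s

I_cm = (2/3)mr² = 0.042871 kg·m². The pivot is at distance d = 0.3752 m from the centre of mass.
By the parallel-axis theorem, I = I_cm + md² = 0.042871 + 0.064306 = 0.10718 kg·m².
T = 2π√(I/(mgd)) = 2π√(0.10718/(0.4568 × 9.825 × 0.3752)) = 1.585 s.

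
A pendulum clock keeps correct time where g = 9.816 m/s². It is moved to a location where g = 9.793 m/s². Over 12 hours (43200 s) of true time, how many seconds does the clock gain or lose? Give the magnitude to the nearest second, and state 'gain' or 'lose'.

The clock's period scales as T ∝ 1/√g, so T'/T = √(9.816/9.793) = 1.00117.
In 43200 s of true time the clock registers 43200/1.00117 = 43149.4 s, so it loses 51 s.

lose 51 s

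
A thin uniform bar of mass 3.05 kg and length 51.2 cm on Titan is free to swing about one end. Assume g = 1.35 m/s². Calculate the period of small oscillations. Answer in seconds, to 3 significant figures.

For a physical pendulum T = 2π√(I/(mgd)), with d = 0.2560 m from pivot to centre of mass.
I_cm = mL²/12 = 3.05 × 0.512²/12 = 0.06663 kg·m²; I = I_cm + md² = 0.06663 + 3.05 × 0.2560² = 0.2665 kg·m².
T = 2π√(0.2665/(3.05 × 1.35 × 0.2560)) = 3.16 s.

3.16 s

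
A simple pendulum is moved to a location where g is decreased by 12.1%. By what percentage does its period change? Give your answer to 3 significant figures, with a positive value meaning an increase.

6.66%

T ∝ 1/√g, so T'/T = 1/√(0.8790) = 1.067.
Percentage change in T = (1.067 − 1) × 100% = 6.66%.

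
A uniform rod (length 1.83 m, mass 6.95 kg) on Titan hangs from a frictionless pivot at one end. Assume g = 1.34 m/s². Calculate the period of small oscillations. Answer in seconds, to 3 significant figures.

For a physical pendulum T = 2π√(I/(mgd)), with d = 0.9150 m from pivot to centre of mass.
I_cm = mL²/12 = 6.95 × 1.83²/12 = 1.940 kg·m²; I = I_cm + md² = 1.940 + 6.95 × 0.9150² = 7.758 kg·m².
T = 2π√(7.758/(6.95 × 1.34 × 0.9150)) = 6.00 s.

6.00 s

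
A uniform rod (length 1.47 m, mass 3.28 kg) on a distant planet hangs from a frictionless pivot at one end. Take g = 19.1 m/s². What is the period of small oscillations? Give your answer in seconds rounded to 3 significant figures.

For a physical pendulum T = 2π√(I/(mgd)), with d = 0.7350 m from pivot to centre of mass.
I_cm = mL²/12 = 3.28 × 1.47²/12 = 0.5906 kg·m²; I = I_cm + md² = 0.5906 + 3.28 × 0.7350² = 2.363 kg·m².
T = 2π√(2.363/(3.28 × 19.1 × 0.7350)) = 1.42 s.

1.42 s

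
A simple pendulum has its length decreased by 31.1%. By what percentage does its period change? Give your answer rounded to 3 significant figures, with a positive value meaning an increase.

T ∝ √L, so T'/T = √(0.6890) = 0.8301.
Percentage change in T = (0.8301 − 1) × 100% = -17.0%.

-17.0%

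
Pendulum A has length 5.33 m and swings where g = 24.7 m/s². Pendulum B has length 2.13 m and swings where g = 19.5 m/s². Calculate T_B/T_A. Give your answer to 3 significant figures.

0.711

T = 2π√(L/g), so T_B/T_A = √((L_B/g_B)/(L_A/g_A)) = √((2.13/19.5)/(5.33/24.7)) = 0.711.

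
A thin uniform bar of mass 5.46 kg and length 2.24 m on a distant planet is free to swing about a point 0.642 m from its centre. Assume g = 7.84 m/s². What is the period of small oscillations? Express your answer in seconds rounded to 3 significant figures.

2.55 s

For a physical pendulum T = 2π√(I/(mgd)), with d = 0.6420 m from pivot to centre of mass.
I_cm = mL²/12 = 5.46 × 2.24²/12 = 2.283 kg·m²; I = I_cm + md² = 2.283 + 5.46 × 0.6420² = 4.533 kg·m².
T = 2π√(4.533/(5.46 × 7.84 × 0.6420)) = 2.55 s.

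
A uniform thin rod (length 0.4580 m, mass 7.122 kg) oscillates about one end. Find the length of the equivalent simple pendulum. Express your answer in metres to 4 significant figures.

0.3053 m

The equivalent simple-pendulum length is L_eq = I/(md), where I is about the pivot and d = 0.22900 m.
I_cm = (1/12)mL² = 0.12449 kg·m², so I = I_cm + md² = 0.12449 + 0.37348 = 0.49798 kg·m².
L_eq = 0.49798/(7.122 × 0.22900) = 0.3053 m.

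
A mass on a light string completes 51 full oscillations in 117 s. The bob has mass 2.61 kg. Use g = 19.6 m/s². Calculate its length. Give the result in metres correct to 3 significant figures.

T = 117/51 = 2.294 s.
From T = 2π√(L/g), L = gT²/(4π²) = 19.6 × 2.294²/(4π²) = 2.61 m.

2.61 m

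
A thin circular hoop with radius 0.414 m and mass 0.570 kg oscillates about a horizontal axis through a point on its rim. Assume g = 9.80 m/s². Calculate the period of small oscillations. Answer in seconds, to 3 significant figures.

I_cm = mr² = 0.09770 kg·m². The pivot is at distance d = 0.414 m from the centre of mass.
By the parallel-axis theorem, I = I_cm + md² = 0.09770 + 0.09770 = 0.1954 kg·m².
T = 2π√(I/(mgd)) = 2π√(0.1954/(0.570 × 9.80 × 0.414)) = 1.83 s.

1.83 s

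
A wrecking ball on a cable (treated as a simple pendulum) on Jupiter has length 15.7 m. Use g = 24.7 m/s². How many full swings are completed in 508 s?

101

T = 2π√(L/g) = 2π√(15.7/24.7) = 5.009 s.
Number of complete oscillations = ⌊508/5.009⌋ = ⌊101.4⌋ = 101.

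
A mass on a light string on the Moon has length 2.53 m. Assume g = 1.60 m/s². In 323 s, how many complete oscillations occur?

T = 2π√(L/g) = 2π√(2.53/1.60) = 7.901 s.
Number of complete oscillations = ⌊323/7.901⌋ = ⌊40.88⌋ = 40.

40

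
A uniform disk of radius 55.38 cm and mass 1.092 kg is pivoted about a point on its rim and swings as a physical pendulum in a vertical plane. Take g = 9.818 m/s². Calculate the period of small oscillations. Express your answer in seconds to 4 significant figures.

1.828 s

I_cm = ½mr² = 0.16746 kg·m². The pivot is at distance d = 0.5538 m from the centre of mass.
By the parallel-axis theorem, I = I_cm + md² = 0.16746 + 0.33491 = 0.50237 kg·m².
T = 2π√(I/(mgd)) = 2π√(0.50237/(1.092 × 9.818 × 0.5538)) = 1.828 s.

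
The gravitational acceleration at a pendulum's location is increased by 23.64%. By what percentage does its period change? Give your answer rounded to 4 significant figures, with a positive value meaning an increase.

T ∝ 1/√g, so T'/T = 1/√(1.2364) = 0.89933.
Percentage change in T = (0.89933 − 1) × 100% = -10.07%.

-10.07%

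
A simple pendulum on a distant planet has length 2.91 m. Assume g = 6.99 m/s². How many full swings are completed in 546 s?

T = 2π√(L/g) = 2π√(2.91/6.99) = 4.054 s.
Number of complete oscillations = ⌊546/4.054⌋ = ⌊134.7⌋ = 134.

134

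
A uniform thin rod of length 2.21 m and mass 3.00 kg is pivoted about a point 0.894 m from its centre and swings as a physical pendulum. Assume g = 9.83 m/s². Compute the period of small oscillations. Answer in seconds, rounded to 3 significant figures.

2.33 s

For a physical pendulum T = 2π√(I/(mgd)), with d = 0.8940 m from pivot to centre of mass.
I_cm = mL²/12 = 3.00 × 2.21²/12 = 1.221 kg·m²; I = I_cm + md² = 1.221 + 3.00 × 0.8940² = 3.619 kg·m².
T = 2π√(3.619/(3.00 × 9.83 × 0.8940)) = 2.33 s.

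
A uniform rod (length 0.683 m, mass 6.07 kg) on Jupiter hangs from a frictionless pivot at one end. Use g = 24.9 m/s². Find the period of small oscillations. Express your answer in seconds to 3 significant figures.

0.850 s

For a physical pendulum T = 2π√(I/(mgd)), with d = 0.3415 m from pivot to centre of mass.
I_cm = mL²/12 = 6.07 × 0.683²/12 = 0.2360 kg·m²; I = I_cm + md² = 0.2360 + 6.07 × 0.3415² = 0.9439 kg·m².
T = 2π√(0.9439/(6.07 × 24.9 × 0.3415)) = 0.850 s.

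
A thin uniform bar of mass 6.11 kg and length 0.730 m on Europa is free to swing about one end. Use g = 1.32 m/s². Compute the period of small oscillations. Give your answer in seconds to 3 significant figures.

3.82 s

For a physical pendulum T = 2π√(I/(mgd)), with d = 0.3650 m from pivot to centre of mass.
I_cm = mL²/12 = 6.11 × 0.730²/12 = 0.2713 kg·m²; I = I_cm + md² = 0.2713 + 6.11 × 0.3650² = 1.085 kg·m².
T = 2π√(1.085/(6.11 × 1.32 × 0.3650)) = 3.82 s.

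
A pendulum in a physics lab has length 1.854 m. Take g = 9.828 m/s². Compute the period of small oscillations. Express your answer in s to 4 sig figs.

2.729 s

T = 2π√(L/g) = 2π√(1.854/9.828) = 2π × 0.43433 = 2.729 s.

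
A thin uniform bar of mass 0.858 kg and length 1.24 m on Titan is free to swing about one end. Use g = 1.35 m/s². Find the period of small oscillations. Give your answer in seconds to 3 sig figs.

For a physical pendulum T = 2π√(I/(mgd)), with d = 0.6200 m from pivot to centre of mass.
I_cm = mL²/12 = 0.858 × 1.24²/12 = 0.1099 kg·m²; I = I_cm + md² = 0.1099 + 0.858 × 0.6200² = 0.4398 kg·m².
T = 2π√(0.4398/(0.858 × 1.35 × 0.6200)) = 4.92 s.

4.92 s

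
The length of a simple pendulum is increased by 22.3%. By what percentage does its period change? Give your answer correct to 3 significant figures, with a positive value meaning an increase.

10.6%

T ∝ √L, so T'/T = √(1.223) = 1.106.
Percentage change in T = (1.106 − 1) × 100% = 10.6%.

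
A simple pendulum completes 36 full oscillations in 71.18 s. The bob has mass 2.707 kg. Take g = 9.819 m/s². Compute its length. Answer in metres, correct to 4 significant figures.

0.9723 m

T = 71.18/36 = 1.9772 s.
From T = 2π√(L/g), L = gT²/(4π²) = 9.819 × 1.9772²/(4π²) = 0.9723 m.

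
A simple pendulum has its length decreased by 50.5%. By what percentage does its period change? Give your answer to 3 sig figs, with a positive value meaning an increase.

-29.6%

T ∝ √L, so T'/T = √(0.4950) = 0.7036.
Percentage change in T = (0.7036 − 1) × 100% = -29.6%.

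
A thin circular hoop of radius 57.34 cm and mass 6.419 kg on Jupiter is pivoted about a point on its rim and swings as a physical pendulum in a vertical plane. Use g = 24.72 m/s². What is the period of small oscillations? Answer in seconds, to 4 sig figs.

I_cm = mr² = 2.1105 kg·m². The pivot is at distance d = 0.5734 m from the centre of mass.
By the parallel-axis theorem, I = I_cm + md² = 2.1105 + 2.1105 = 4.2210 kg·m².
T = 2π√(I/(mgd)) = 2π√(4.2210/(6.419 × 24.72 × 0.5734)) = 1.353 s.

1.353 s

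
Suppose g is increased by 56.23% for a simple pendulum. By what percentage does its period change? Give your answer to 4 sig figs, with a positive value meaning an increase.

T ∝ 1/√g, so T'/T = 1/√(1.5623) = 0.80005.
Percentage change in T = (0.80005 − 1) × 100% = -19.99%.

-19.99%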